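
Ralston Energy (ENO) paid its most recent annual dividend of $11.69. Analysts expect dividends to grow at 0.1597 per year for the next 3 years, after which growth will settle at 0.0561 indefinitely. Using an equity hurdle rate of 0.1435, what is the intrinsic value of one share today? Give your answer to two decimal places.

Two-stage DDM. Project D₁…D_3 at 0.1597, terminal growth 0.0561, discount at r = 0.1435.
D_1 = 13.5569
D_2 = 15.7219
D_3 = 18.2327
Terminal value at t=3: TV = D_4/(r−g) = 19.2556/(0.1435−0.0561) = 220.3155
P₀ = 13.5569/(1+0.1435)^1 + 15.7219/(1+0.1435)^2 + 18.2327/(1+0.1435)^3 + 220.3155/(1+0.1435)^3 = 183.4185

$183.42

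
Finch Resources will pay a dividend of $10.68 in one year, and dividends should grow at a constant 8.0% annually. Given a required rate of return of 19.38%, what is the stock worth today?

$93.85

Gordon growth model: P₀ = D₁/(r − g), with D₁ = 10.68 given directly.
P₀ = 10.6800 / (0.1938 − 0.08) = 10.6800 / 0.1138 = 93.8489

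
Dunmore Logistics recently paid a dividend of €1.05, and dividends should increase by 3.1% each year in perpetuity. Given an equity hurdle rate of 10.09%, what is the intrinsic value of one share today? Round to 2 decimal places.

Gordon growth model: P₀ = D₁/(r − g). D₁ = 1.05 × (1 + 0.031) = 1.0825.
P₀ = 1.0825 / (0.1009 − 0.031) = 1.0825 / 0.0699 = 15.4871

€15.49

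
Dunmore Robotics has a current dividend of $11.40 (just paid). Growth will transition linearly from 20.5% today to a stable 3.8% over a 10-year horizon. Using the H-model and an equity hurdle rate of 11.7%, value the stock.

H-model: P₀ = D₀[(1+g_L) + H(g_S−g_L)]/(r−g_L), with H = 10/2 = 5.
P₀ = 11.40 × [(1+0.038) + 5×(0.205−0.038)] / (0.117−0.038)
   = 11.40 × 1.8730 / 0.079 = 270.2810

$270.28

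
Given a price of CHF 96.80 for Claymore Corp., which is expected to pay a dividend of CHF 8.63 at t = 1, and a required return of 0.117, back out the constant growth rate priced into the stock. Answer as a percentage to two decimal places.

2.78%

From P₀ = D₁/(r − g), the implied growth is g = r − D₁/P₀.
g = 0.117 − 8.63/96.80 = 0.117 − 0.08915 = 0.02785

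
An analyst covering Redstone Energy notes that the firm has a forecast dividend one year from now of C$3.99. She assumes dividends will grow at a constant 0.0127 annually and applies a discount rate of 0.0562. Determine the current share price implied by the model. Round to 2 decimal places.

C$91.72

Gordon growth model: P₀ = D₁/(r − g), with D₁ = 3.99 given directly.
P₀ = 3.9900 / (0.0562 − 0.0127) = 3.9900 / 0.0435 = 91.7241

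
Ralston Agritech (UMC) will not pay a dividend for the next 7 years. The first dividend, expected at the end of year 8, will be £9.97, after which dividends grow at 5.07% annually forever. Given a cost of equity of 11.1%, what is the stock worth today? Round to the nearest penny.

Deferred-dividend DDM. At t=7 the remaining stream is a growing perpetuity with first payment D_8 = 9.97.
V_7 = D_8/(r−g) = 9.97/(0.111−0.0507) = 165.3400
P₀ = V_7/(1+r)^7 = 165.3400/(1+0.111)^7 = 79.1370

£79.14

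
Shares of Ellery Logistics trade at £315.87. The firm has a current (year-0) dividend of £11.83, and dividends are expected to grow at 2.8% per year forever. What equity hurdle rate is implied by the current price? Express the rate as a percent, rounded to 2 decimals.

6.65%

Rearranging the constant-growth DDM: r = D₁/P₀ + g.
D₁ = 11.83 × (1 + 0.028) = 12.1612.
r = 12.1612 / 315.87 + 0.028 = 0.03850 + 0.028 = 0.06650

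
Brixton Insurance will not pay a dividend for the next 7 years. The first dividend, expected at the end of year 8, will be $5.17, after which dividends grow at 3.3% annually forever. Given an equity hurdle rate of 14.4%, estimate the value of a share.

$18.16

Deferred-dividend DDM. At t=7 the remaining stream is a growing perpetuity with first payment D_8 = 5.17.
V_7 = D_8/(r−g) = 5.17/(0.144−0.033) = 46.5766
P₀ = V_7/(1+r)^7 = 46.5766/(1+0.144)^7 = 18.1629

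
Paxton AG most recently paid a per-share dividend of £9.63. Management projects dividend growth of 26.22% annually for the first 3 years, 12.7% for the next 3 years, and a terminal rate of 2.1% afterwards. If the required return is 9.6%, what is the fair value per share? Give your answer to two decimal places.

£302.95

Three-stage DDM. Project D₁…D_6; terminal Gordon value at t=6 with g = 0.021; discount at r = 0.096.
D_1 = 12.1550
D_2 = 15.3420
D_3 = 19.3647
D_4 = 21.8240
D_5 = 24.5957
D_6 = 27.7193
TV_6 = 28.3014/(0.096−0.021) = 377.3523
P₀ = Σ Dₜ/(1+r)ᵗ + TV_6/(1+r)^6 = 302.9541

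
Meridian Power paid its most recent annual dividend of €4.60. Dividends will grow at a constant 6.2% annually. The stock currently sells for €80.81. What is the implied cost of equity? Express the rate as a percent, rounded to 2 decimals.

12.25%

Rearranging the constant-growth DDM: r = D₁/P₀ + g.
D₁ = 4.60 × (1 + 0.062) = 4.8852.
r = 4.8852 / 80.81 + 0.062 = 0.06045 + 0.062 = 0.12245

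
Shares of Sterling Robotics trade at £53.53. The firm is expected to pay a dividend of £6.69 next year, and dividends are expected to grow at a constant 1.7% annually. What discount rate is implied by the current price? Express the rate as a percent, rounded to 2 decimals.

14.20%

Rearranging the constant-growth DDM: r = D₁/P₀ + g.
r = 6.6900 / 53.53 + 0.017 = 0.12498 + 0.017 = 0.14198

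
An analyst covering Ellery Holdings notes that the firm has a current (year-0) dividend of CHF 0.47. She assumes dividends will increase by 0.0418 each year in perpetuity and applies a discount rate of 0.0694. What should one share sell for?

CHF 17.74

Gordon growth model: P₀ = D₁/(r − g). D₁ = 0.47 × (1 + 0.0418) = 0.4896.
P₀ = 0.4896 / (0.0694 − 0.0418) = 0.4896 / 0.0276 = 17.7408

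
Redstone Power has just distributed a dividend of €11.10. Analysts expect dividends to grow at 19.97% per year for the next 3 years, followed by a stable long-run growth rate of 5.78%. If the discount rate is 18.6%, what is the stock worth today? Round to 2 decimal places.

€128.87

Two-stage DDM. Project D₁…D_3 at 0.1997, terminal growth 0.0578, discount at r = 0.186.
D_1 = 13.3167
D_2 = 15.9760
D_3 = 19.1664
Terminal value at t=3: TV = D_4/(r−g) = 20.2742/(0.186−0.0578) = 158.1454
P₀ = 13.3167/(1+0.186)^1 + 15.9760/(1+0.186)^2 + 19.1664/(1+0.186)^3 + 158.1454/(1+0.186)^3 = 128.8740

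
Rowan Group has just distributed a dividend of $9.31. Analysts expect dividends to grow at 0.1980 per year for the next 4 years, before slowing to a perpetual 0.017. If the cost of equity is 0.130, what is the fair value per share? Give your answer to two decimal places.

$149.04

Two-stage DDM. Project D₁…D_4 at 0.198, terminal growth 0.017, discount at r = 0.13.
D_1 = 11.1534
D_2 = 13.3617
D_3 = 16.0074
D_4 = 19.1768
Terminal value at t=4: TV = D_5/(r−g) = 19.5028/(0.13−0.017) = 172.5915
P₀ = 11.1534/(1+0.13)^1 + 13.3617/(1+0.13)^2 + 16.0074/(1+0.13)^3 + 19.1768/(1+0.13)^4 + 172.5915/(1+0.13)^4 = 149.0435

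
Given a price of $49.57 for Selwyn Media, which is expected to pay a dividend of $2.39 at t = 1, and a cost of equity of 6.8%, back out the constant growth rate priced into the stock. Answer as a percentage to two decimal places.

From P₀ = D₁/(r − g), the implied growth is g = r − D₁/P₀.
g = 0.068 − 2.39/49.57 = 0.068 − 0.04821 = 0.01979

1.98%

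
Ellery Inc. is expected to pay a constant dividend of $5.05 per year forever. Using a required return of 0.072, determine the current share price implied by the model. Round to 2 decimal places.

Zero-growth DDM (perpetuity): P₀ = D/r = 5.05 / 0.072 = 70.1389

$70.14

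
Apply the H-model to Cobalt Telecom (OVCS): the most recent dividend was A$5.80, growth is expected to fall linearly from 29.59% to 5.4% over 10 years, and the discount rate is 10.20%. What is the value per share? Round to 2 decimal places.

H-model: P₀ = D₀[(1+g_L) + H(g_S−g_L)]/(r−g_L), with H = 10/2 = 5.
P₀ = 5.80 × [(1+0.054) + 5×(0.2959−0.054)] / (0.102−0.054)
   = 5.80 × 2.2635 / 0.048 = 273.5063

A$273.51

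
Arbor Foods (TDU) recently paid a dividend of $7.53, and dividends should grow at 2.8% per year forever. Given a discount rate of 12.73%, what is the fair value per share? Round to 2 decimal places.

Gordon growth model: P₀ = D₁/(r − g). D₁ = 7.53 × (1 + 0.028) = 7.7408.
P₀ = 7.7408 / (0.1273 − 0.028) = 7.7408 / 0.0993 = 77.9541

$77.95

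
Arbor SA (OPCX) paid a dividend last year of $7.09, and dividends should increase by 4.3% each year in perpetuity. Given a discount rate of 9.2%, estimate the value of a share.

$150.92

Gordon growth model: P₀ = D₁/(r − g). D₁ = 7.09 × (1 + 0.043) = 7.3949.
P₀ = 7.3949 / (0.092 − 0.043) = 7.3949 / 0.049 = 150.9157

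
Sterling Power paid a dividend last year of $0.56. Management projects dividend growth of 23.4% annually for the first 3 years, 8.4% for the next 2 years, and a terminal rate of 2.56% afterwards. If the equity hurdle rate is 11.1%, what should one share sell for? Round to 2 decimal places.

$12.33

Three-stage DDM. Project D₁…D_5; terminal Gordon value at t=5 with g = 0.0256; discount at r = 0.111.
D_1 = 0.6910
D_2 = 0.8527
D_3 = 1.0523
D_4 = 1.1407
D_5 = 1.2365
TV_5 = 1.2681/(0.111−0.0256) = 14.8495
P₀ = Σ Dₜ/(1+r)ᵗ + TV_5/(1+r)^5 = 12.3323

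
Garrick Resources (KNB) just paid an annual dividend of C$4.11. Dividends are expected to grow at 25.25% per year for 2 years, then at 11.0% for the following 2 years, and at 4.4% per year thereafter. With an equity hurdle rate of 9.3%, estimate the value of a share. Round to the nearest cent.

Three-stage DDM. Project D₁…D_4; terminal Gordon value at t=4 with g = 0.044; discount at r = 0.093.
D_1 = 5.1478
D_2 = 6.4476
D_3 = 7.1568
D_4 = 7.9441
TV_4 = 8.2936/(0.093−0.044) = 169.2574
P₀ = Σ Dₜ/(1+r)ᵗ + TV_4/(1+r)^4 = 139.7492

C$139.75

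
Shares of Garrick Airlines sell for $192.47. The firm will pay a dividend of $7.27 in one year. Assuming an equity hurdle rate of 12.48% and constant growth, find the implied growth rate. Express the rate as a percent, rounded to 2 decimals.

From P₀ = D₁/(r − g), the implied growth is g = r − D₁/P₀.
g = 0.1248 − 7.27/192.47 = 0.1248 − 0.03777 = 0.08703

8.70%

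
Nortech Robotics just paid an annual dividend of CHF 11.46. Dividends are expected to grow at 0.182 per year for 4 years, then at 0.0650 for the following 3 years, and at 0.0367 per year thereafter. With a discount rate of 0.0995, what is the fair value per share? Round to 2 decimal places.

CHF 327.84

Three-stage DDM. Project D₁…D_7; terminal Gordon value at t=7 with g = 0.0367; discount at r = 0.0995.
D_1 = 13.5457
D_2 = 16.0110
D_3 = 18.9251
D_4 = 22.3694
D_5 = 23.8234
D_6 = 25.3719
D_7 = 27.0211
TV_7 = 28.0128/(0.0995−0.0367) = 446.0636
P₀ = Σ Dₜ/(1+r)ᵗ + TV_7/(1+r)^7 = 327.8369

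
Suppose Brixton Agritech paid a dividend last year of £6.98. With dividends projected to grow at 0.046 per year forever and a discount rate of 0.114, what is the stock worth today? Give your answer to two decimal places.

£107.37

Gordon growth model: P₀ = D₁/(r − g). D₁ = 6.98 × (1 + 0.046) = 7.3011.
P₀ = 7.3011 / (0.114 − 0.046) = 7.3011 / 0.068 = 107.3688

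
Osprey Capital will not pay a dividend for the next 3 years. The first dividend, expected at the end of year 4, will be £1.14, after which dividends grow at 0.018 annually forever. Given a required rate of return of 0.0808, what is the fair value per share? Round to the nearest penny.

Deferred-dividend DDM. At t=3 the remaining stream is a growing perpetuity with first payment D_4 = 1.14.
V_3 = D_4/(r−g) = 1.14/(0.0808−0.018) = 18.1529
P₀ = V_3/(1+r)^3 = 18.1529/(1+0.0808)^3 = 14.3784

£14.38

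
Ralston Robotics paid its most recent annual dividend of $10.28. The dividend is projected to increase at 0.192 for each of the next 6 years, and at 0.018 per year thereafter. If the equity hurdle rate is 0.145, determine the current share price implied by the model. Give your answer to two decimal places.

$176.07

Two-stage DDM. Project D₁…D_6 at 0.192, terminal growth 0.018, discount at r = 0.145.
D_1 = 12.2538
D_2 = 14.6065
D_3 = 17.4109
D_4 = 20.7538
D_5 = 24.7386
D_6 = 29.4884
Terminal value at t=6: TV = D_7/(r−g) = 30.0192/(0.145−0.018) = 236.3713
P₀ = 12.2538/(1+0.145)^1 + 14.6065/(1+0.145)^2 + 17.4109/(1+0.145)^3 + 20.7538/(1+0.145)^4 + 24.7386/(1+0.145)^5 + 29.4884/(1+0.145)^6 + 236.3713/(1+0.145)^6 = 176.0699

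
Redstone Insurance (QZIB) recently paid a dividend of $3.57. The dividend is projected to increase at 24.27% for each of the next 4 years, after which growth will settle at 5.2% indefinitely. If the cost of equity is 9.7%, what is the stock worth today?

Two-stage DDM. Project D₁…D_4 at 0.2427, terminal growth 0.052, discount at r = 0.097.
D_1 = 4.4364
D_2 = 5.5132
D_3 = 6.8512
D_4 = 8.5140
Terminal value at t=4: TV = D_5/(r−g) = 8.9567/(0.097−0.052) = 199.0383
P₀ = 4.4364/(1+0.097)^1 + 5.5132/(1+0.097)^2 + 6.8512/(1+0.097)^3 + 8.5140/(1+0.097)^4 + 199.0383/(1+0.097)^4 = 157.1333

$157.13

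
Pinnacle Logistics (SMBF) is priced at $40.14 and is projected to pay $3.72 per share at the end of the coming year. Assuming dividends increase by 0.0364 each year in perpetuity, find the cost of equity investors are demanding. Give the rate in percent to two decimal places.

Rearranging the constant-growth DDM: r = D₁/P₀ + g.
r = 3.7200 / 40.14 + 0.0364 = 0.09268 + 0.0364 = 0.12908

12.91%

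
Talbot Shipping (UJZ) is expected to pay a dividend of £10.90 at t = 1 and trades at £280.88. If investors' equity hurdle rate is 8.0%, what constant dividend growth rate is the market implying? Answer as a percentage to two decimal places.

4.12%

From P₀ = D₁/(r − g), the implied growth is g = r − D₁/P₀.
g = 0.08 − 10.90/280.88 = 0.08 − 0.03881 = 0.04119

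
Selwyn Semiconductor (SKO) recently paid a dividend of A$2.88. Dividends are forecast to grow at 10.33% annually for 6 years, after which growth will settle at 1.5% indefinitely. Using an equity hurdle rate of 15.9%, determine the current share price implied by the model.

Two-stage DDM. Project D₁…D_6 at 0.1033, terminal growth 0.015, discount at r = 0.159.
D_1 = 3.1775
D_2 = 3.5057
D_3 = 3.8679
D_4 = 4.2674
D_5 = 4.7083
D_6 = 5.1946
Terminal value at t=6: TV = D_7/(r−g) = 5.2725/(0.159−0.015) = 36.6149
P₀ = 3.1775/(1+0.159)^1 + 3.5057/(1+0.159)^2 + 3.8679/(1+0.159)^3 + 4.2674/(1+0.159)^4 + 4.7083/(1+0.159)^5 + 5.1946/(1+0.159)^6 + 36.6149/(1+0.159)^6 = 29.7016

A$29.70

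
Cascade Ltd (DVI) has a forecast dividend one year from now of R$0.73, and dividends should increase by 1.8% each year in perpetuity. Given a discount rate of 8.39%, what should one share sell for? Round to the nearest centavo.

Gordon growth model: P₀ = D₁/(r − g), with D₁ = 0.73 given directly.
P₀ = 0.7300 / (0.0839 − 0.018) = 0.7300 / 0.0659 = 11.0774

R$11.08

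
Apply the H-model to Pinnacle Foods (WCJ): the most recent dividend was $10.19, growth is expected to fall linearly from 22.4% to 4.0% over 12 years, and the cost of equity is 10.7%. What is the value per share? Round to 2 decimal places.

H-model: P₀ = D₀[(1+g_L) + H(g_S−g_L)]/(r−g_L), with H = 12/2 = 6.
P₀ = 10.19 × [(1+0.04) + 6×(0.224−0.04)] / (0.107−0.04)
   = 10.19 × 2.1440 / 0.067 = 326.0800

$326.08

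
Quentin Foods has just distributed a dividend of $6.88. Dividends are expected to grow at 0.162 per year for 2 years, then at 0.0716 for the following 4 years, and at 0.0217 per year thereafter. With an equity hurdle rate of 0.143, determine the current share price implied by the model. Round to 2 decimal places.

$84.65

Three-stage DDM. Project D₁…D_6; terminal Gordon value at t=6 with g = 0.0217; discount at r = 0.143.
D_1 = 7.9946
D_2 = 9.2897
D_3 = 9.9548
D_4 = 10.6676
D_5 = 11.4314
D_6 = 12.2499
TV_6 = 12.5157/(0.143−0.0217) = 103.1797
P₀ = Σ Dₜ/(1+r)ᵗ + TV_6/(1+r)^6 = 84.6465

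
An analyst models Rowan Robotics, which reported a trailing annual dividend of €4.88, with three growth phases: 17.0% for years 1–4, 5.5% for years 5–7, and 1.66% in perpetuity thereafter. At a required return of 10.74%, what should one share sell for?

€97.87

Three-stage DDM. Project D₁…D_7; terminal Gordon value at t=7 with g = 0.0166; discount at r = 0.1074.
D_1 = 5.7096
D_2 = 6.6802
D_3 = 7.8159
D_4 = 9.1446
D_5 = 9.6475
D_6 = 10.1781
D_7 = 10.7379
TV_7 = 10.9162/(0.1074−0.0166) = 120.2223
P₀ = Σ Dₜ/(1+r)ᵗ + TV_7/(1+r)^7 = 97.8727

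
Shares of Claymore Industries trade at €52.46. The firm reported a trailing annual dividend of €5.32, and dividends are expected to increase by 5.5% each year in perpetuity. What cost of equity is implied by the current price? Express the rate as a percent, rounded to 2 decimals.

16.20%

Rearranging the constant-growth DDM: r = D₁/P₀ + g.
D₁ = 5.32 × (1 + 0.055) = 5.6126.
r = 5.6126 / 52.46 + 0.055 = 0.10699 + 0.055 = 0.16199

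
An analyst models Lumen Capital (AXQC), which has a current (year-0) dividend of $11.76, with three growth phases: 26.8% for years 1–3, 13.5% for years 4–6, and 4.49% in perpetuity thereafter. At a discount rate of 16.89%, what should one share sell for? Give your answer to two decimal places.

Three-stage DDM. Project D₁…D_6; terminal Gordon value at t=6 with g = 0.0449; discount at r = 0.1689.
D_1 = 14.9117
D_2 = 18.9080
D_3 = 23.9754
D_4 = 27.2120
D_5 = 30.8857
D_6 = 35.0552
TV_6 = 36.6292/(0.1689−0.0449) = 295.3967
P₀ = Σ Dₜ/(1+r)ᵗ + TV_6/(1+r)^6 = 199.8896

$199.89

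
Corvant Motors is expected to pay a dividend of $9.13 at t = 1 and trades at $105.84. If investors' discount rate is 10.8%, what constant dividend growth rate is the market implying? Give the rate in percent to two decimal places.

2.17%

From P₀ = D₁/(r − g), the implied growth is g = r − D₁/P₀.
g = 0.108 − 9.13/105.84 = 0.108 − 0.08626 = 0.02174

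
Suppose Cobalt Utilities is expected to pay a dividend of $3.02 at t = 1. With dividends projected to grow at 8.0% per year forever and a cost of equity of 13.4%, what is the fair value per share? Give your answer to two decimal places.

$55.93

Gordon growth model: P₀ = D₁/(r − g), with D₁ = 3.02 given directly.
P₀ = 3.0200 / (0.134 − 0.08) = 3.0200 / 0.054 = 55.9259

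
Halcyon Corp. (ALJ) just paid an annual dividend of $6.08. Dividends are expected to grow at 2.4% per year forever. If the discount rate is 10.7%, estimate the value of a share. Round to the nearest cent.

Gordon growth model: P₀ = D₁/(r − g). D₁ = 6.08 × (1 + 0.024) = 6.2259.
P₀ = 6.2259 / (0.107 − 0.024) = 6.2259 / 0.083 = 75.0111

$75.01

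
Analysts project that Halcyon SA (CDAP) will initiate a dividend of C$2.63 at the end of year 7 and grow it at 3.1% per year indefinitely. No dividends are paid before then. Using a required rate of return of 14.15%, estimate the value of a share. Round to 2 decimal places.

Deferred-dividend DDM. At t=6 the remaining stream is a growing perpetuity with first payment D_7 = 2.63.
V_6 = D_7/(r−g) = 2.63/(0.1415−0.031) = 23.8009
P₀ = V_6/(1+r)^6 = 23.8009/(1+0.1415)^6 = 10.7582

C$10.76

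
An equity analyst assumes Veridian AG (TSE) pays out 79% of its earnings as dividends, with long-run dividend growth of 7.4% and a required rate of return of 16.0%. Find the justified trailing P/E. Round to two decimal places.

9.87

Justified trailing P/E = b(1+g)/(r−g) = 0.79×(1+0.074)/(0.16−0.074) = 9.8658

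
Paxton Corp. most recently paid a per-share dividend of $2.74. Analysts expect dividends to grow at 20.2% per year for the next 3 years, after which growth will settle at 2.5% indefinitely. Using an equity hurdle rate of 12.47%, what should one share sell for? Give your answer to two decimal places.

$43.79

Two-stage DDM. Project D₁…D_3 at 0.202, terminal growth 0.025, discount at r = 0.1247.
D_1 = 3.2935
D_2 = 3.9588
D_3 = 4.7584
Terminal value at t=3: TV = D_4/(r−g) = 4.8774/(0.1247−0.025) = 48.9207
P₀ = 3.2935/(1+0.1247)^1 + 3.9588/(1+0.1247)^2 + 4.7584/(1+0.1247)^3 + 48.9207/(1+0.1247)^3 = 43.7886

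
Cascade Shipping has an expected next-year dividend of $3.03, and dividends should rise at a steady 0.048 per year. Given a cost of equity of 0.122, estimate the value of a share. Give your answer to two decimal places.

Gordon growth model: P₀ = D₁/(r − g), with D₁ = 3.03 given directly.
P₀ = 3.0300 / (0.122 − 0.048) = 3.0300 / 0.074 = 40.9459

$40.95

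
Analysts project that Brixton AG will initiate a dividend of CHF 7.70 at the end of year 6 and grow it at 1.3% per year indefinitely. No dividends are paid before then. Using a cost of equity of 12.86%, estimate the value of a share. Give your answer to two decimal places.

Deferred-dividend DDM. At t=5 the remaining stream is a growing perpetuity with first payment D_6 = 7.70.
V_5 = D_6/(r−g) = 7.70/(0.1286−0.013) = 66.6090
P₀ = V_5/(1+r)^5 = 66.6090/(1+0.1286)^5 = 36.3775

CHF 36.38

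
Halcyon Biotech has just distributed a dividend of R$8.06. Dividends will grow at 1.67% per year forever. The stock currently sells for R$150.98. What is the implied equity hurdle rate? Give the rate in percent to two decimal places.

7.10%

Rearranging the constant-growth DDM: r = D₁/P₀ + g.
D₁ = 8.06 × (1 + 0.0167) = 8.1946.
r = 8.1946 / 150.98 + 0.0167 = 0.05428 + 0.0167 = 0.07098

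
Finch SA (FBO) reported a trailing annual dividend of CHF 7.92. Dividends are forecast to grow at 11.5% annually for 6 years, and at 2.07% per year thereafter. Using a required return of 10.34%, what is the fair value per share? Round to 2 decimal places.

CHF 153.38

Two-stage DDM. Project D₁…D_6 at 0.115, terminal growth 0.0207, discount at r = 0.1034.
D_1 = 8.8308
D_2 = 9.8463
D_3 = 10.9787
D_4 = 12.2412
D_5 = 13.6490
D_6 = 15.2186
Terminal value at t=6: TV = D_7/(r−g) = 15.5336/(0.1034−0.0207) = 187.8309
P₀ = 8.8308/(1+0.1034)^1 + 9.8463/(1+0.1034)^2 + 10.9787/(1+0.1034)^3 + 12.2412/(1+0.1034)^4 + 13.6490/(1+0.1034)^5 + 15.2186/(1+0.1034)^6 + 187.8309/(1+0.1034)^6 = 153.3799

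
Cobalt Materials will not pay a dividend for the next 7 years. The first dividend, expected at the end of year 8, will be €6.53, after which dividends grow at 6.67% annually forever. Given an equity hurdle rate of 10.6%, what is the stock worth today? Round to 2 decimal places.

€82.08

Deferred-dividend DDM. At t=7 the remaining stream is a growing perpetuity with first payment D_8 = 6.53.
V_7 = D_8/(r−g) = 6.53/(0.106−0.0667) = 166.1578
P₀ = V_7/(1+r)^7 = 166.1578/(1+0.106)^7 = 82.0795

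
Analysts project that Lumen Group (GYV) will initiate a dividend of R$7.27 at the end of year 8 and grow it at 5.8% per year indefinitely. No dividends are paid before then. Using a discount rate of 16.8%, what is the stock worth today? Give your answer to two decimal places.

R$22.29

Deferred-dividend DDM. At t=7 the remaining stream is a growing perpetuity with first payment D_8 = 7.27.
V_7 = D_8/(r−g) = 7.27/(0.168−0.058) = 66.0909
P₀ = V_7/(1+r)^7 = 66.0909/(1+0.168)^7 = 22.2865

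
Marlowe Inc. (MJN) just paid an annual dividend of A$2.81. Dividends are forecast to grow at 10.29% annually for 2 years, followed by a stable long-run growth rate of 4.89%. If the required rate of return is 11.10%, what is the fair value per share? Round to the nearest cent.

Two-stage DDM. Project D₁…D_2 at 0.1029, terminal growth 0.0489, discount at r = 0.111.
D_1 = 3.0991
D_2 = 3.4181
Terminal value at t=2: TV = D_3/(r−g) = 3.5852/(0.111−0.0489) = 57.7326
P₀ = 3.0991/(1+0.111)^1 + 3.4181/(1+0.111)^2 + 57.7326/(1+0.111)^2 = 52.3314

A$52.33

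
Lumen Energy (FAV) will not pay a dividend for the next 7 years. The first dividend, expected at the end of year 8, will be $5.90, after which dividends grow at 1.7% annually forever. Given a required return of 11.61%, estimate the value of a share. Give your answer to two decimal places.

Deferred-dividend DDM. At t=7 the remaining stream is a growing perpetuity with first payment D_8 = 5.90.
V_7 = D_8/(r−g) = 5.90/(0.1161−0.017) = 59.5358
P₀ = V_7/(1+r)^7 = 59.5358/(1+0.1161)^7 = 27.5967

$27.60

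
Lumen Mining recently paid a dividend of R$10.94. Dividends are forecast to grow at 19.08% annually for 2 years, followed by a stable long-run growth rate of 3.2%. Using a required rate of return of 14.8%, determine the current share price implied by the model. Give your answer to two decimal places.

Two-stage DDM. Project D₁…D_2 at 0.1908, terminal growth 0.032, discount at r = 0.148.
D_1 = 13.0274
D_2 = 15.5130
Terminal value at t=2: TV = D_3/(r−g) = 16.0094/(0.148−0.032) = 138.0119
P₀ = 13.0274/(1+0.148)^1 + 15.5130/(1+0.148)^2 + 138.0119/(1+0.148)^2 = 127.8396

R$127.84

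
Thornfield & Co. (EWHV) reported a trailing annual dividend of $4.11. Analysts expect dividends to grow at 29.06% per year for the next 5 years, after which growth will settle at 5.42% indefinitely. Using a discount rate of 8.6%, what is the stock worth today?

$358.49

Two-stage DDM. Project D₁…D_5 at 0.2906, terminal growth 0.0542, discount at r = 0.086.
D_1 = 5.3044
D_2 = 6.8458
D_3 = 8.8352
D_4 = 11.4027
D_5 = 14.7164
Terminal value at t=5: TV = D_6/(r−g) = 15.5140/(0.086−0.0542) = 487.8609
P₀ = 5.3044/(1+0.086)^1 + 6.8458/(1+0.086)^2 + 8.8352/(1+0.086)^3 + 11.4027/(1+0.086)^4 + 14.7164/(1+0.086)^5 + 487.8609/(1+0.086)^5 = 358.4852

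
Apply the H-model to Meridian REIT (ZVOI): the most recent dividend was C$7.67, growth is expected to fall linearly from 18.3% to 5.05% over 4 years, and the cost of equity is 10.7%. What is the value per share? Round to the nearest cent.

H-model: P₀ = D₀[(1+g_L) + H(g_S−g_L)]/(r−g_L), with H = 4/2 = 2.
P₀ = 7.67 × [(1+0.0505) + 2×(0.183−0.0505)] / (0.107−0.0505)
   = 7.67 × 1.3155 / 0.0565 = 178.5820

C$178.58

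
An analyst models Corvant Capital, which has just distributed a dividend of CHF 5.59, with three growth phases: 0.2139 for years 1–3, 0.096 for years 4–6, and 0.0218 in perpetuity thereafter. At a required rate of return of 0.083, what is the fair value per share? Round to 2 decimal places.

Three-stage DDM. Project D₁…D_6; terminal Gordon value at t=6 with g = 0.0218; discount at r = 0.083.
D_1 = 6.7857
D_2 = 8.2372
D_3 = 9.9991
D_4 = 10.9590
D_5 = 12.0111
D_6 = 13.1641
TV_6 = 13.4511/(0.083−0.0218) = 219.7894
P₀ = Σ Dₜ/(1+r)ᵗ + TV_6/(1+r)^6 = 181.5658

CHF 181.57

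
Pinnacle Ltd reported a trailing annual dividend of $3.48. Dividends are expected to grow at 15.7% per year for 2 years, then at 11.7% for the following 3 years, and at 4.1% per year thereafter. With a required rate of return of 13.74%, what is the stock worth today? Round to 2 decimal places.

Three-stage DDM. Project D₁…D_5; terminal Gordon value at t=5 with g = 0.041; discount at r = 0.1374.
D_1 = 4.0264
D_2 = 4.6585
D_3 = 5.2035
D_4 = 5.8124
D_5 = 6.4924
TV_5 = 6.7586/(0.1374−0.041) = 70.1099
P₀ = Σ Dₜ/(1+r)ᵗ + TV_5/(1+r)^5 = 54.3919

$54.39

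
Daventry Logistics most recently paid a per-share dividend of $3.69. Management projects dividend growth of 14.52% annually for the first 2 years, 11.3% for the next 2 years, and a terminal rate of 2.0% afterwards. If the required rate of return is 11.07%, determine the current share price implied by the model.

Three-stage DDM. Project D₁…D_4; terminal Gordon value at t=4 with g = 0.02; discount at r = 0.1107.
D_1 = 4.2258
D_2 = 4.8394
D_3 = 5.3862
D_4 = 5.9949
TV_4 = 6.1148/(0.1107−0.02) = 67.4174
P₀ = Σ Dₜ/(1+r)ᵗ + TV_4/(1+r)^4 = 59.8955

$59.90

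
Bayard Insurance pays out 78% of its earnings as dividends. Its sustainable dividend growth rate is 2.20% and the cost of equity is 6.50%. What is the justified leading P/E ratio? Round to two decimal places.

18.14

Justified leading P/E = b/(r−g) = 0.78/(0.065−0.022) = 18.1395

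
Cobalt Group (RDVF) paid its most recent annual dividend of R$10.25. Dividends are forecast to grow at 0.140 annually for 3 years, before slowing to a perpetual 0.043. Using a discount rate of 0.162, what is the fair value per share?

Two-stage DDM. Project D₁…D_3 at 0.14, terminal growth 0.043, discount at r = 0.162.
D_1 = 11.6850
D_2 = 13.3209
D_3 = 15.1858
Terminal value at t=3: TV = D_4/(r−g) = 15.8388/(0.162−0.043) = 133.0993
P₀ = 11.6850/(1+0.162)^1 + 13.3209/(1+0.162)^2 + 15.1858/(1+0.162)^3 + 133.0993/(1+0.162)^3 = 114.4318

R$114.43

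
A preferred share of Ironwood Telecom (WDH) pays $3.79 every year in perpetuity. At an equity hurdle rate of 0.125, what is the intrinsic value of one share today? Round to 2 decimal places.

Zero-growth DDM (perpetuity): P₀ = D/r = 3.79 / 0.125 = 30.3200

$30.32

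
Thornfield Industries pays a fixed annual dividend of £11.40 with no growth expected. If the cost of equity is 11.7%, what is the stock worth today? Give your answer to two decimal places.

£97.44

Zero-growth DDM (perpetuity): P₀ = D/r = 11.40 / 0.117 = 97.4359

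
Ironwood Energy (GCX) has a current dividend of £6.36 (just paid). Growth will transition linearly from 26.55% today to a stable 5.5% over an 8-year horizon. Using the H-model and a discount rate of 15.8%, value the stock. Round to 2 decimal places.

H-model: P₀ = D₀[(1+g_L) + H(g_S−g_L)]/(r−g_L), with H = 8/2 = 4.
P₀ = 6.36 × [(1+0.055) + 4×(0.2655−0.055)] / (0.158−0.055)
   = 6.36 × 1.8970 / 0.103 = 117.1351

£117.14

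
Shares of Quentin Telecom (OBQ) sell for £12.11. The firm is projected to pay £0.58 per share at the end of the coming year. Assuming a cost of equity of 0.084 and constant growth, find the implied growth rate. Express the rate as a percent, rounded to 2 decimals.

From P₀ = D₁/(r − g), the implied growth is g = r − D₁/P₀.
g = 0.084 − 0.58/12.11 = 0.084 − 0.04789 = 0.03611

3.61%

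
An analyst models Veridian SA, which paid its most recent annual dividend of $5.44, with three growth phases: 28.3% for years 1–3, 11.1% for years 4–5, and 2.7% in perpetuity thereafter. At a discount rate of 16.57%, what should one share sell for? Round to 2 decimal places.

Three-stage DDM. Project D₁…D_5; terminal Gordon value at t=5 with g = 0.027; discount at r = 0.1657.
D_1 = 6.9795
D_2 = 8.9547
D_3 = 11.4889
D_4 = 12.7642
D_5 = 14.1810
TV_5 = 14.5639/(0.1657−0.027) = 105.0028
P₀ = Σ Dₜ/(1+r)ᵗ + TV_5/(1+r)^5 = 82.1141

$82.11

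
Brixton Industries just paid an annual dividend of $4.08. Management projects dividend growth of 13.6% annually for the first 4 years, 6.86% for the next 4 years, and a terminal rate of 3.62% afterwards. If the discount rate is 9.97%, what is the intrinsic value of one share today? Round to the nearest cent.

$102.61

Three-stage DDM. Project D₁…D_8; terminal Gordon value at t=8 with g = 0.0362; discount at r = 0.0997.
D_1 = 4.6349
D_2 = 5.2652
D_3 = 5.9813
D_4 = 6.7948
D_5 = 7.2609
D_6 = 7.7590
D_7 = 8.2912
D_8 = 8.8600
TV_8 = 9.1807/(0.0997−0.0362) = 144.5786
P₀ = Σ Dₜ/(1+r)ᵗ + TV_8/(1+r)^8 = 102.6129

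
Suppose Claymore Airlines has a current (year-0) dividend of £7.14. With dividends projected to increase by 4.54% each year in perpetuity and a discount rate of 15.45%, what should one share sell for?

Gordon growth model: P₀ = D₁/(r − g). D₁ = 7.14 × (1 + 0.0454) = 7.4642.
P₀ = 7.4642 / (0.1545 − 0.0454) = 7.4642 / 0.1091 = 68.4157

£68.42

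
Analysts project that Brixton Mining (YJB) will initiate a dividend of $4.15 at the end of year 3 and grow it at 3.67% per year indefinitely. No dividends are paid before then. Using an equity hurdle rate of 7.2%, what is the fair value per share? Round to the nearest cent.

$102.30

Deferred-dividend DDM. At t=2 the remaining stream is a growing perpetuity with first payment D_3 = 4.15.
V_2 = D_3/(r−g) = 4.15/(0.072−0.0367) = 117.5637
P₀ = V_2/(1+r)^2 = 117.5637/(1+0.072)^2 = 102.3019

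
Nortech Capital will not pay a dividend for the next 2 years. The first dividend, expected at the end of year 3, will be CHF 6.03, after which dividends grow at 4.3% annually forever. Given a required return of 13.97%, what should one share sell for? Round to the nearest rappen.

Deferred-dividend DDM. At t=2 the remaining stream is a growing perpetuity with first payment D_3 = 6.03.
V_2 = D_3/(r−g) = 6.03/(0.1397−0.043) = 62.3578
P₀ = V_2/(1+r)^2 = 62.3578/(1+0.1397)^2 = 48.0076

CHF 48.01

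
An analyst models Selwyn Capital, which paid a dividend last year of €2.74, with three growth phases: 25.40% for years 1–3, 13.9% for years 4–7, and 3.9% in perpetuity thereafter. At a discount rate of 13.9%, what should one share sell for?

Three-stage DDM. Project D₁…D_7; terminal Gordon value at t=7 with g = 0.039; discount at r = 0.139.
D_1 = 3.4360
D_2 = 4.3087
D_3 = 5.4031
D_4 = 6.1541
D_5 = 7.0096
D_6 = 7.9839
D_7 = 9.0936
TV_7 = 9.4483/(0.139−0.039) = 94.4830
P₀ = Σ Dₜ/(1+r)ᵗ + TV_7/(1+r)^7 = 62.6122

€62.61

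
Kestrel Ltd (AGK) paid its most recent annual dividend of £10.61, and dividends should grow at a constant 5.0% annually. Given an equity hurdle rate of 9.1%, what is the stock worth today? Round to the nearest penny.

Gordon growth model: P₀ = D₁/(r − g). D₁ = 10.61 × (1 + 0.05) = 11.1405.
P₀ = 11.1405 / (0.091 − 0.05) = 11.1405 / 0.041 = 271.7195

£271.72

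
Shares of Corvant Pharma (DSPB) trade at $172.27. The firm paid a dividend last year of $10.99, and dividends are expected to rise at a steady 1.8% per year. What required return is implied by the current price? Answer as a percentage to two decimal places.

Rearranging the constant-growth DDM: r = D₁/P₀ + g.
D₁ = 10.99 × (1 + 0.018) = 11.1878.
r = 11.1878 / 172.27 + 0.018 = 0.06494 + 0.018 = 0.08294

8.29%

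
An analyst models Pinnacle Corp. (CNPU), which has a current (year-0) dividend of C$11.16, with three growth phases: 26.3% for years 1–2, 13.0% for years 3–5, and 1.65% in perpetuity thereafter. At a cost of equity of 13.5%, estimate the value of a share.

Three-stage DDM. Project D₁…D_5; terminal Gordon value at t=5 with g = 0.0165; discount at r = 0.135.
D_1 = 14.0951
D_2 = 17.8021
D_3 = 20.1164
D_4 = 22.7315
D_5 = 25.6866
TV_5 = 26.1104/(0.135−0.0165) = 220.3410
P₀ = Σ Dₜ/(1+r)ᵗ + TV_5/(1+r)^5 = 184.3119

C$184.31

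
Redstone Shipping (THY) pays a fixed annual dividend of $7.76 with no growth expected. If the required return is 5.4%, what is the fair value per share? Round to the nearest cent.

$143.70

Zero-growth DDM (perpetuity): P₀ = D/r = 7.76 / 0.054 = 143.7037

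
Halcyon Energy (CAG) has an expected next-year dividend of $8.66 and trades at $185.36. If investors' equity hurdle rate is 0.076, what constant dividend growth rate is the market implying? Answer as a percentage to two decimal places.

From P₀ = D₁/(r − g), the implied growth is g = r − D₁/P₀.
g = 0.076 − 8.66/185.36 = 0.076 − 0.04672 = 0.02928

2.93%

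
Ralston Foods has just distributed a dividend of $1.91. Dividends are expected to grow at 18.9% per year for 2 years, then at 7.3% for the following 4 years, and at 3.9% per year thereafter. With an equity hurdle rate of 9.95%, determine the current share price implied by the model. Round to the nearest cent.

Three-stage DDM. Project D₁…D_6; terminal Gordon value at t=6 with g = 0.039; discount at r = 0.0995.
D_1 = 2.2710
D_2 = 2.7002
D_3 = 2.8973
D_4 = 3.1088
D_5 = 3.3358
D_6 = 3.5793
TV_6 = 3.7189/(0.0995−0.039) = 61.4690
P₀ = Σ Dₜ/(1+r)ᵗ + TV_6/(1+r)^6 = 47.5004

$47.50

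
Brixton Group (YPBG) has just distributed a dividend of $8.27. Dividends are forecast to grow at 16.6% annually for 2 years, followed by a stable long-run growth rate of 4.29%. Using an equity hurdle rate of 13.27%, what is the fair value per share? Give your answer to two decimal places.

Two-stage DDM. Project D₁…D_2 at 0.166, terminal growth 0.0429, discount at r = 0.1327.
D_1 = 9.6428
D_2 = 11.2435
Terminal value at t=2: TV = D_3/(r−g) = 11.7259/(0.1327−0.0429) = 130.5777
P₀ = 9.6428/(1+0.1327)^1 + 11.2435/(1+0.1327)^2 + 130.5777/(1+0.1327)^2 = 119.0511

$119.05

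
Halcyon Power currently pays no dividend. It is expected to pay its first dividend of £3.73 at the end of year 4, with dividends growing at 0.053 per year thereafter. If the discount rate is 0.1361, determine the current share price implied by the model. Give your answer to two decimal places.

Deferred-dividend DDM. At t=3 the remaining stream is a growing perpetuity with first payment D_4 = 3.73.
V_3 = D_4/(r−g) = 3.73/(0.1361−0.053) = 44.8857
P₀ = V_3/(1+r)^3 = 44.8857/(1+0.1361)^3 = 30.6096

£30.61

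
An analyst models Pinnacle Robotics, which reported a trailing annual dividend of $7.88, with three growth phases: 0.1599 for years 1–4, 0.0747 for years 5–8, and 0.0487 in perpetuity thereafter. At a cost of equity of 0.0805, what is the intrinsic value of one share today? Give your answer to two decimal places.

$416.79

Three-stage DDM. Project D₁…D_8; terminal Gordon value at t=8 with g = 0.0487; discount at r = 0.0805.
D_1 = 9.1400
D_2 = 10.6015
D_3 = 12.2967
D_4 = 14.2629
D_5 = 15.3284
D_6 = 16.4734
D_7 = 17.7039
D_8 = 19.0264
TV_8 = 19.9530/(0.0805−0.0487) = 627.4535
P₀ = Σ Dₜ/(1+r)ᵗ + TV_8/(1+r)^8 = 416.7911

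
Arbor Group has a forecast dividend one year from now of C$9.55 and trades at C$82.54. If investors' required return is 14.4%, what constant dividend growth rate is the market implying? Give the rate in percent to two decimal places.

2.83%

From P₀ = D₁/(r − g), the implied growth is g = r − D₁/P₀.
g = 0.144 − 9.55/82.54 = 0.144 − 0.11570 = 0.02830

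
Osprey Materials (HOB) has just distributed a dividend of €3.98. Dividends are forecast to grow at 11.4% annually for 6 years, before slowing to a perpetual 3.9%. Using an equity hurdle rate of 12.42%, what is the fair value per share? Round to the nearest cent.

Two-stage DDM. Project D₁…D_6 at 0.114, terminal growth 0.039, discount at r = 0.1242.
D_1 = 4.4337
D_2 = 4.9392
D_3 = 5.5022
D_4 = 6.1295
D_5 = 6.8282
D_6 = 7.6067
Terminal value at t=6: TV = D_7/(r−g) = 7.9033/(0.1242−0.039) = 92.7620
P₀ = 4.4337/(1+0.1242)^1 + 4.9392/(1+0.1242)^2 + 5.5022/(1+0.1242)^3 + 6.1295/(1+0.1242)^4 + 6.8282/(1+0.1242)^5 + 7.6067/(1+0.1242)^6 + 92.7620/(1+0.1242)^6 = 69.0855

€69.09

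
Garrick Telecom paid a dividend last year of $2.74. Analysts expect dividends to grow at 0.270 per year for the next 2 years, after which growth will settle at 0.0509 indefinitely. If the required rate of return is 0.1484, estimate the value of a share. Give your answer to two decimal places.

$42.50

Two-stage DDM. Project D₁…D_2 at 0.27, terminal growth 0.0509, discount at r = 0.1484.
D_1 = 3.4798
D_2 = 4.4193
Terminal value at t=2: TV = D_3/(r−g) = 4.6443/(0.1484−0.0509) = 47.6338
P₀ = 3.4798/(1+0.1484)^1 + 4.4193/(1+0.1484)^2 + 47.6338/(1+0.1484)^2 = 42.4995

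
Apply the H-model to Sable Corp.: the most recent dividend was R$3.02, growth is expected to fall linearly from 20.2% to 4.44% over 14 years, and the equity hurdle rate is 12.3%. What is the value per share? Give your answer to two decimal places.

H-model: P₀ = D₀[(1+g_L) + H(g_S−g_L)]/(r−g_L), with H = 14/2 = 7.
P₀ = 3.02 × [(1+0.0444) + 7×(0.202−0.0444)] / (0.123−0.0444)
   = 3.02 × 2.1476 / 0.0786 = 82.5159

R$82.52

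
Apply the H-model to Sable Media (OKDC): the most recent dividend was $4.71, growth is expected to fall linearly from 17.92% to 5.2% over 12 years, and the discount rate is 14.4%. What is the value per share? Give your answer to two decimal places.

$92.93

H-model: P₀ = D₀[(1+g_L) + H(g_S−g_L)]/(r−g_L), with H = 12/2 = 6.
P₀ = 4.71 × [(1+0.052) + 6×(0.1792−0.052)] / (0.144−0.052)
   = 4.71 × 1.8152 / 0.092 = 92.9303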